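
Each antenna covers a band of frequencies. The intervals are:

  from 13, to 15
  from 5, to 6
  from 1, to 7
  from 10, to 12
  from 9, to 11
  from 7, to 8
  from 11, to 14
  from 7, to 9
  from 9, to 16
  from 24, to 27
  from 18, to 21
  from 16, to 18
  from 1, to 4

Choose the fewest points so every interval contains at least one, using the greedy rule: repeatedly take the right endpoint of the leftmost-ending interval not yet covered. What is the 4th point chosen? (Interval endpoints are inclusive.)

Process intervals by earliest right end; each time one isn't hit yet, stab at its right endpoint.
By right end: [1,4]  [5,6]  [1,7]  [7,8]  [7,9]  [9,11]  [10,12]  [11,14]  [13,15]  [9,16]  [16,18]  [18,21]  [24,27]
[1,4] uncovered → point at 4; [5,6] uncovered → point at 6; [7,8] uncovered → point at 8; [9,11] uncovered → point at 11; [13,15] uncovered → point at 15; [16,18] uncovered → point at 18; [24,27] uncovered → point at 27.
Points: 4, 6, 8, 11, 15, 18, 27 (7 total).

11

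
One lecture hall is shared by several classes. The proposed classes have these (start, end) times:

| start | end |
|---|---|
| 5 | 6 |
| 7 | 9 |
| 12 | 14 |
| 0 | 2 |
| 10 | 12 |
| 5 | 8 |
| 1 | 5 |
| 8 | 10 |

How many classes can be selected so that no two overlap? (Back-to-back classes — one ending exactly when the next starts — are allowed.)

Sorted by end: (0,2)  (1,5)  (5,6)  (5,8)  (7,9)  (8,10)  (10,12)  (12,14)
take (0,2); take (5,6); skip (5,8); take (7,9); take (10,12); take (12,14).
Selected 5 classes.

5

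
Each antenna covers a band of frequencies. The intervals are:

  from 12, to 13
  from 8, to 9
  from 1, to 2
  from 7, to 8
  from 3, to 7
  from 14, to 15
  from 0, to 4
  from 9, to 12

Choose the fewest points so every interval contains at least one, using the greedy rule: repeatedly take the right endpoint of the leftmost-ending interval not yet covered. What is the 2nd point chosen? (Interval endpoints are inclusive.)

By right end: [1,2]  [0,4]  [3,7]  [7,8]  [8,9]  [9,12]  [12,13]  [14,15]
[1,2] uncovered → point at 2; [3,7] uncovered → point at 7; [8,9] uncovered → point at 9; [12,13] uncovered → point at 13; [14,15] uncovered → point at 15.
Points: 2, 7, 9, 13, 15 (5 total).

7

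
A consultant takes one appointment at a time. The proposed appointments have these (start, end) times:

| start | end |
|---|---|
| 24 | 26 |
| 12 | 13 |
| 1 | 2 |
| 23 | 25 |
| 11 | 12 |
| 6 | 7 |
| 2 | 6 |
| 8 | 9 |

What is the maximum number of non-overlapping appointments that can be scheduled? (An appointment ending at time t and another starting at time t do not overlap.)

7

Sorted by end: (1,2)  (2,6)  (6,7)  (8,9)  (11,12)  (12,13)  (23,25)  (24,26)
take (1,2); take (2,6); take (6,7); take (8,9); take (11,12); take (12,13); take (23,25).
Selected 7 appointments.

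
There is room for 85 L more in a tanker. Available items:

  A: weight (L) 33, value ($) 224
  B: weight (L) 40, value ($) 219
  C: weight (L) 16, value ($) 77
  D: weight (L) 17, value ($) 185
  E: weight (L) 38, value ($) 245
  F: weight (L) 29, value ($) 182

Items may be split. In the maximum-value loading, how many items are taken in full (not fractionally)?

2

Sort by value per unit weight and fill in that order.
Ratios (sorted): D 10.88, A 6.79, E 6.45, F 6.28, B 5.47, C 4.81
take D (17 @ 185); take A (33 @ 224); take 35/38 of E → 225.66. Capacity used 85/85.
2 item(s) taken whole; one partial (take 35/38 of E).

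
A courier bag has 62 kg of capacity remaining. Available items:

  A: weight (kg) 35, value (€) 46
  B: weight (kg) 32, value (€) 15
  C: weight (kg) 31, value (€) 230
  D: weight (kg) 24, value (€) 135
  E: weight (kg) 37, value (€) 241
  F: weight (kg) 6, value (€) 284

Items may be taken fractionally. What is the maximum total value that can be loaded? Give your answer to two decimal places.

676.84

Greedy by value/weight ratio, highest first.
Order: F (284/6=47.33) > C (230/31=7.42) > E (241/37=6.51) > D (135/24=5.62) > A (46/35=1.31) > B (15/32=0.47)
Fill: take F (6 @ 284) → take C (31 @ 230) → take 25/37 of E → 162.84; 62/62 used.
Total value = 676.84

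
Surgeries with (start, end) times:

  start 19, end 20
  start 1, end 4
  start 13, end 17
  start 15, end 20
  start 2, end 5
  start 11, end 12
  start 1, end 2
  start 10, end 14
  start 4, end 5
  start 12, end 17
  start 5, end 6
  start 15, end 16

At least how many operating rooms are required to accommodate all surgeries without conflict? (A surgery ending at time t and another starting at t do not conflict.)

4

starts: [1, 1, 2, 4, 5, 10, 11, 12, 13, 15, 15, 19]
ends:   [2, 4, 5, 5, 6, 12, 14, 16, 17, 17, 20, 20]
s1→1 s1→2 e2→1 s2→2 e4→1 s4→2 e5→1 e5→0 s5→1 e6→0 s10→1 s11→2 e12→1 s12→2 s13→3 e14→2 s15→3 s15→4  — peak 4.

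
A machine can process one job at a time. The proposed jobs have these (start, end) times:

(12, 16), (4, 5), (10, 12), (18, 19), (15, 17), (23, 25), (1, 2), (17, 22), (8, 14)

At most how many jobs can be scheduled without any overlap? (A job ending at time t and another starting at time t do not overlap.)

By end time: (1,2), (4,5), (10,12), (8,14), (12,16), (15,17), (18,19), (17,22), (23,25).
Pick (1,2); next start ≥ 2 → (4,5); next start ≥ 5 → (10,12); next start ≥ 12 → (12,16); next start ≥ 16 → (18,19); next start ≥ 19 → (23,25).
Selected 6 jobs.

6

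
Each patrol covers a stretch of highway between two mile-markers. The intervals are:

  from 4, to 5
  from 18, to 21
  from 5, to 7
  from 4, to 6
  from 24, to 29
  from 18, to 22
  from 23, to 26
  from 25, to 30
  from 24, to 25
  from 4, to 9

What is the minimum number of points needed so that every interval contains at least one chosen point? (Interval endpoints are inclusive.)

3

Process intervals by earliest right end; each time one isn't hit yet, stab at its right endpoint.
Sorted: [4,5] [4,6] [5,7] [4,9] [18,21] [18,22] [24,25] [23,26] [24,29] [25,30]
{[4,5],[4,6],[5,7],[4,9]} hit by 5; {[18,21],[18,22]} hit by 21; {[24,25],[23,26],[24,29],[25,30]} hit by 25.
Points: 5, 21, 25 (3 total).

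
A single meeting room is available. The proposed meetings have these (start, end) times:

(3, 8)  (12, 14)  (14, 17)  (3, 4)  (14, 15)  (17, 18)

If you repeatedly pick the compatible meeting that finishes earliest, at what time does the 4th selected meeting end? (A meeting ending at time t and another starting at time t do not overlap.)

18

Order by finish time; keep every interval that doesn't clash with the previous kept one.
By end time: (3,4), (3,8), (12,14), (14,15), (14,17), (17,18).
Pick (3,4); next start ≥ 4 → (12,14); next start ≥ 14 → (14,15); next start ≥ 15 → (17,18).
Selected: (3,4) (12,14) (14,15) (17,18)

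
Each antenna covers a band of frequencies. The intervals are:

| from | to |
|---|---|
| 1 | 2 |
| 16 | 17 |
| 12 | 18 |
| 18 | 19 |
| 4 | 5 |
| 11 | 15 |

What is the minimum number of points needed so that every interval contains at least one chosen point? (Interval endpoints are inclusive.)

Process intervals by earliest right end; each time one isn't hit yet, stab at its right endpoint.
By right end: [1,2]  [4,5]  [11,15]  [16,17]  [12,18]  [18,19]
[1,2] uncovered → point at 2; [4,5] uncovered → point at 5; [11,15] uncovered → point at 15; [16,17] uncovered → point at 17; [18,19] uncovered → point at 19.
Points: 2, 5, 15, 17, 19 (5 total).

5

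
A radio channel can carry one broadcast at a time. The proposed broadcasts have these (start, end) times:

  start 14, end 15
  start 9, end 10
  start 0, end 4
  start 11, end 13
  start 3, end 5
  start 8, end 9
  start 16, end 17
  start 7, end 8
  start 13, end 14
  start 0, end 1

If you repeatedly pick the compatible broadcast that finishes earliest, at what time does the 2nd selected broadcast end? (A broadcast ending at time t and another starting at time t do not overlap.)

5

Order by finish time; keep every interval that doesn't clash with the previous kept one.
By end time: (0,1), (0,4), (3,5), (7,8), (8,9), (9,10), (11,13), (13,14), (14,15), (16,17).
Pick (0,1); next start ≥ 1 → (3,5); next start ≥ 5 → (7,8); next start ≥ 8 → (8,9); next start ≥ 9 → (9,10); next start ≥ 10 → (11,13); next start ≥ 13 → (13,14); next start ≥ 14 → (14,15); next start ≥ 15 → (16,17).
Selected: (0,1) (3,5) (7,8) (8,9) (9,10) (11,13) (13,14) (14,15) (16,17)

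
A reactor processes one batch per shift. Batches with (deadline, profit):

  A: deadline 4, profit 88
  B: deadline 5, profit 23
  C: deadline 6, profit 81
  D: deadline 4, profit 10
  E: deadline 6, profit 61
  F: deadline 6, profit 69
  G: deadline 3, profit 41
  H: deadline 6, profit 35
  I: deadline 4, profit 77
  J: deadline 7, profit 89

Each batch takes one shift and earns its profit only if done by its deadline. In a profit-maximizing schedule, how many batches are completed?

By profit: J(d7,89), A(d4,88), C(d6,81), I(d4,77), F(d6,69), E(d6,61), G(d3,41), H(d6,35), B(d5,23), D(d4,10)
J→slot 7; A→slot 4; C→slot 6; I→slot 3; F→slot 5; E→slot 2; G→slot 1; H skipped; B skipped; D skipped.
7 of 10 scheduled.

7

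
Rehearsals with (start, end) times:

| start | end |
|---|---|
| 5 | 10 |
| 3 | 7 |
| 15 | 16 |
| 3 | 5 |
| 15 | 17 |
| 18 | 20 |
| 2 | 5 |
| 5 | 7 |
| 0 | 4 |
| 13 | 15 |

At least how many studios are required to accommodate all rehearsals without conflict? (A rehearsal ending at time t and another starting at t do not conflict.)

4

Count concurrent intervals with a sweep; the peak is the room count.
starts: [0, 2, 3, 3, 5, 5, 13, 15, 15, 18]
ends:   [4, 5, 5, 7, 7, 10, 15, 16, 17, 20]
s0→1 s2→2 s3→3 s3→4  — peak 4.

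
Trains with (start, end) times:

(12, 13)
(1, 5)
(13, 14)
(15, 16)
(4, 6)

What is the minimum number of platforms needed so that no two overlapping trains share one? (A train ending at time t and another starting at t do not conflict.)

starts: [1, 4, 12, 13, 15]
ends:   [5, 6, 13, 14, 16]
s1→1 s4→2  — peak 2.

2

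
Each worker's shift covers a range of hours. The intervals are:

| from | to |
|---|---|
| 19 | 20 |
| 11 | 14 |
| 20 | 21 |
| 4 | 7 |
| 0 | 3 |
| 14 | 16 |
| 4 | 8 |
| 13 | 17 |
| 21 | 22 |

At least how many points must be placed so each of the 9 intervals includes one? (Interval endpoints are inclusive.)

By right end: [0,3]  [4,7]  [4,8]  [11,14]  [14,16]  [13,17]  [19,20]  [20,21]  [21,22]
[0,3] uncovered → point at 3; [4,7] uncovered → point at 7; [11,14] uncovered → point at 14; [19,20] uncovered → point at 20; [21,22] uncovered → point at 22.
Points: 3, 7, 14, 20, 22 (5 total).

5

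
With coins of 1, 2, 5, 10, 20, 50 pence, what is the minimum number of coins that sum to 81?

81 − 1×50→31 − 1×20→11 − 1×10→1 − 1×1→0
Total coins = 1 + 1 + 1 + 1 = 4

4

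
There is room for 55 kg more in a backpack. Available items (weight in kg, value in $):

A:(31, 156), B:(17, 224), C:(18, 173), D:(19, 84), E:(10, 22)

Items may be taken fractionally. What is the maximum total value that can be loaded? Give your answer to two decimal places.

497.65

Ratios (sorted): B 13.18, C 9.61, A 5.03, D 4.42, E 2.20
take B (17 @ 224); take C (18 @ 173); take 20/31 of A → 100.65. Capacity used 55/55.
Total value = 497.65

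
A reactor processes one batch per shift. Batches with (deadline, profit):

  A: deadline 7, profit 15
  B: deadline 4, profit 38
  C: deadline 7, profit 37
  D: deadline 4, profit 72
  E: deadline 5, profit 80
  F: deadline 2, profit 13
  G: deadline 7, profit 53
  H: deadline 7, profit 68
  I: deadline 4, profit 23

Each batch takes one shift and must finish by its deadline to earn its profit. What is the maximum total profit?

371

Sort by profit descending; place each in the latest free slot ≤ its deadline.
By profit: E(d5,80), D(d4,72), H(d7,68), G(d7,53), B(d4,38), C(d7,37), I(d4,23), A(d7,15), F(d2,13)
E→slot 5; D→slot 4; H→slot 7; G→slot 6; B→slot 3; C→slot 2; I→slot 1; A skipped; F skipped.
Profit = 23 + 37 + 38 + 72 + 80 + 53 + 68 = 371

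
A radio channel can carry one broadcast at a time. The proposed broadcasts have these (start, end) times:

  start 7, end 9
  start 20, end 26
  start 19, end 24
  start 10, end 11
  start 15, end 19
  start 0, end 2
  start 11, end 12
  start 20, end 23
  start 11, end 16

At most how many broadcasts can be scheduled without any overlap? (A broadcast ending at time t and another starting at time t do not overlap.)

6

Sort by end time and greedily take each interval whose start is ≥ the last chosen end.
By end time: (0,2), (7,9), (10,11), (11,12), (11,16), (15,19), (20,23), (19,24), (20,26).
Pick (0,2); next start ≥ 2 → (7,9); next start ≥ 9 → (10,11); next start ≥ 11 → (11,12); next start ≥ 12 → (15,19); next start ≥ 19 → (20,23).
Selected 6 broadcasts.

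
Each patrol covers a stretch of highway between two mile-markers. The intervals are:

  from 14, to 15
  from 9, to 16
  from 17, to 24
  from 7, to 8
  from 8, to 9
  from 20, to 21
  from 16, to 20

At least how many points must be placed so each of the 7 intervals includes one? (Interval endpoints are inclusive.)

Sort by right endpoint; whenever an interval is uncovered, place a point at its right end.
By right end: [7,8]  [8,9]  [14,15]  [9,16]  [16,20]  [20,21]  [17,24]
[7,8] uncovered → point at 8; [14,15] uncovered → point at 15; [16,20] uncovered → point at 20.
Points: 8, 15, 20 (3 total).

3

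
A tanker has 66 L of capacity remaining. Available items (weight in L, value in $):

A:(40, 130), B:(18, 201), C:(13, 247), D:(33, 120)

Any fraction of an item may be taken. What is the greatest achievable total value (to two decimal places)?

Order: C (247/13=19.00) > B (201/18=11.17) > D (120/33=3.64) > A (130/40=3.25)
Fill: take C (13 @ 247) → take B (18 @ 201) → take D (33 @ 120) → take 2/40 of A → 6.50; 66/66 used.
Total value = 574.50

574.50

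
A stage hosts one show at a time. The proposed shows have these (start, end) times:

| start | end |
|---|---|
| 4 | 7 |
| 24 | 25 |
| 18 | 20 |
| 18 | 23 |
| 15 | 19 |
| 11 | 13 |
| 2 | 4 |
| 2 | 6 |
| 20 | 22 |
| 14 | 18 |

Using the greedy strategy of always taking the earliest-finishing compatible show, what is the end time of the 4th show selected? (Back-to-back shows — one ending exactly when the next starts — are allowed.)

Order by finish time; keep every interval that doesn't clash with the previous kept one.
Sorted by end: (2,4)  (2,6)  (4,7)  (11,13)  (14,18)  (15,19)  (18,20)  (20,22)  (18,23)  (24,25)
take (2,4); skip (2,6); take (4,7); take (11,13); take (14,18); take (18,20); take (20,22); take (24,25).
Selected: (2,4) (4,7) (11,13) (14,18) (18,20) (20,22) (24,25)

18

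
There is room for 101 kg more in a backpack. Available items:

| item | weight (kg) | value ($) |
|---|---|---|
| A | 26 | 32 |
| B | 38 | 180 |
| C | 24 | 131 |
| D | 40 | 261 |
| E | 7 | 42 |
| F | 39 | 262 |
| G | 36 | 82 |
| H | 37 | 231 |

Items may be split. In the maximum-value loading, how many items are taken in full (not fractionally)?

2

Ratios (sorted): F 6.72, D 6.53, H 6.24, E 6.00, C 5.46, B 4.74, G 2.28, A 1.23
take F (39 @ 262); take D (40 @ 261); take 22/37 of H → 137.35. Capacity used 101/101.
2 item(s) taken whole; one partial (take 22/37 of H).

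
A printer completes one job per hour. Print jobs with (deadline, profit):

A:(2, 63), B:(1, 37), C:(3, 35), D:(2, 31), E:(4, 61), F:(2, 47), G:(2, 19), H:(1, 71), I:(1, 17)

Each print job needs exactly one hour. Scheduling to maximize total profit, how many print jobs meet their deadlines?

Sort by profit descending; place each in the latest free slot ≤ its deadline.
By profit: H(d1,71), A(d2,63), E(d4,61), F(d2,47), B(d1,37), C(d3,35), D(d2,31), G(d2,19), I(d1,17)
H→slot 1; A→slot 2; E→slot 4; F skipped; B skipped; C→slot 3; D skipped; G skipped; I skipped.
4 of 9 scheduled.

4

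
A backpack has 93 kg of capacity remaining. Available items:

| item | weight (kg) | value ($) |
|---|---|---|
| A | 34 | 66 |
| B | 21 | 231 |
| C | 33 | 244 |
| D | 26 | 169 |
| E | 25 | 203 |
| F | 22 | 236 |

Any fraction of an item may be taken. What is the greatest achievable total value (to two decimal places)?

Sort by value per unit weight and fill in that order.
Ratios (sorted): B 11.00, F 10.73, E 8.12, C 7.39, D 6.50, A 1.94
take B (21 @ 231); take F (22 @ 236); take E (25 @ 203); take 25/33 of C → 184.85. Capacity used 93/93.
Total value = 854.85

854.85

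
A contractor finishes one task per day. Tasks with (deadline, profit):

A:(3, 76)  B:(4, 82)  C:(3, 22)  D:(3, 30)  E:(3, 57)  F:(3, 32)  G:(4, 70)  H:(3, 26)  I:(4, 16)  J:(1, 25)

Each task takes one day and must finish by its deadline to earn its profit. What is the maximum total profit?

Take jobs in profit order; each goes to the latest open slot no later than its deadline.
Profit order: B=82 A=76 G=70 E=57 F=32 D=30 H=26 J=25 C=22 I=16
Assign: B→slot 4, A→slot 3, G→slot 2, E→slot 1, F skipped, D skipped, H skipped, J skipped, C skipped, I skipped.
Slots: [1:E] [2:G] [3:A] [4:B]
Profit = 57 + 70 + 76 + 82 = 285

285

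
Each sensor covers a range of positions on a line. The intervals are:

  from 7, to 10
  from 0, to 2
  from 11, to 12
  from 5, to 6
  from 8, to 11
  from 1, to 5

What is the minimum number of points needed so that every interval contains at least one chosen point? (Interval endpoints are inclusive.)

4

Process intervals by earliest right end; each time one isn't hit yet, stab at its right endpoint.
By right end: [0,2]  [1,5]  [5,6]  [7,10]  [8,11]  [11,12]
[0,2] uncovered → point at 2; [5,6] uncovered → point at 6; [7,10] uncovered → point at 10; [11,12] uncovered → point at 12.
Points: 2, 6, 10, 12 (4 total).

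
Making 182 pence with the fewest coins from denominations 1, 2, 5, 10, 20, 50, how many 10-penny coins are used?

1

182 = 3×50 + 1×20 + 1×10 + 1×2
Count of 10: 1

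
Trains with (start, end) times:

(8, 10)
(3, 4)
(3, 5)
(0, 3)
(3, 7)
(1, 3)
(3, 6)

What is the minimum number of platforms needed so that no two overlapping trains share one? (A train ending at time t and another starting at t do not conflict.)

4

The answer is the maximum number of intervals overlapping at any instant.
starts: [0, 1, 3, 3, 3, 3, 8]
ends:   [3, 3, 4, 5, 6, 7, 10]
s0→1 s1→2 e3→1 e3→0 s3→1 s3→2 s3→3 s3→4  — peak 4.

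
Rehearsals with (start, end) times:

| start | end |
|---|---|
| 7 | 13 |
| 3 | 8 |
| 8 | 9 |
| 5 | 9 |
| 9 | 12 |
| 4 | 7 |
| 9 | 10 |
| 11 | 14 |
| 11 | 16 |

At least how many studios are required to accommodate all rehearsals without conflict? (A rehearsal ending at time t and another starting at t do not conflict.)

4

Events (time:±→running): 3:+→1 4:+→2 5:+→3 7:-→2 7:+→3 8:-→2 8:+→3 9:-→2 9:-→1 9:+→2 9:+→3 10:-→2 11:+→3 11:+→4 … peak 4.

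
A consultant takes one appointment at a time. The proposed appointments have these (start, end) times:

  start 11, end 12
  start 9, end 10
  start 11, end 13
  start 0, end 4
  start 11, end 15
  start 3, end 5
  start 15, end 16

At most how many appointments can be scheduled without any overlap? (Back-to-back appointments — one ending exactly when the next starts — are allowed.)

4

Sort by end time and greedily take each interval whose start is ≥ the last chosen end.
Sorted by end: (0,4)  (3,5)  (9,10)  (11,12)  (11,13)  (11,15)  (15,16)
take (0,4); skip (3,5); take (9,10); take (11,12); skip (11,13); take (15,16).
Selected 4 appointments.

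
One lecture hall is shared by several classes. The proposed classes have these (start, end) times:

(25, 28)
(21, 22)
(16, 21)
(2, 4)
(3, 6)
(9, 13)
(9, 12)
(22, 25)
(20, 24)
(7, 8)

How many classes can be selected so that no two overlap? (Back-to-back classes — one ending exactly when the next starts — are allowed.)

7

Greedy by earliest finish: after sorting by end time, pick each interval compatible with the last pick.
By end time: (2,4), (3,6), (7,8), (9,12), (9,13), (16,21), (21,22), (20,24), (22,25), (25,28).
Pick (2,4); next start ≥ 4 → (7,8); next start ≥ 8 → (9,12); next start ≥ 12 → (16,21); next start ≥ 21 → (21,22); next start ≥ 22 → (22,25); next start ≥ 25 → (25,28).
Selected 7 classes.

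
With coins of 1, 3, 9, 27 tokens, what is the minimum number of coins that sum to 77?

7

Greedy: take as many of the largest coin as possible, then repeat with the remainder.
77 − 2×27→23 − 2×9→5 − 1×3→2 − 2×1→0
Total coins = 2 + 2 + 1 + 2 = 7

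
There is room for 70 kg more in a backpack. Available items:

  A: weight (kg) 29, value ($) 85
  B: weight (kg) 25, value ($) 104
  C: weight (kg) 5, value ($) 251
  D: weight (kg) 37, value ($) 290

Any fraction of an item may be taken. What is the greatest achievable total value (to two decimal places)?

Greedy by value/weight ratio, highest first.
Ratios (sorted): C 50.20, D 7.84, B 4.16, A 2.93
take C (5 @ 251); take D (37 @ 290); take B (25 @ 104); take 3/29 of A → 8.79. Capacity used 70/70.
Total value = 653.79

653.79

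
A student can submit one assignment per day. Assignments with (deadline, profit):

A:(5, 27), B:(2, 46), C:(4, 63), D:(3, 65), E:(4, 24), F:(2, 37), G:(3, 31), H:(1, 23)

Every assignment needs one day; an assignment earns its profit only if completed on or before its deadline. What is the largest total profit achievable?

238

Profit order: D=65 C=63 B=46 F=37 G=31 A=27 E=24 H=23
Assign: D→slot 3, C→slot 4, B→slot 2, F→slot 1, G skipped, A→slot 5, E skipped, H skipped.
Slots: [1:F] [2:B] [3:D] [4:C] [5:A]
Profit = 37 + 46 + 65 + 63 + 27 = 238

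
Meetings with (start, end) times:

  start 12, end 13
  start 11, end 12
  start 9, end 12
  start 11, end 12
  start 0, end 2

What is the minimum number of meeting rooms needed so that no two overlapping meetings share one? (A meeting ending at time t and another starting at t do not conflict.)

3

starts: [0, 9, 11, 11, 12]
ends:   [2, 12, 12, 12, 13]
s0→1 e2→0 s9→1 s11→2 s11→3  — peak 3.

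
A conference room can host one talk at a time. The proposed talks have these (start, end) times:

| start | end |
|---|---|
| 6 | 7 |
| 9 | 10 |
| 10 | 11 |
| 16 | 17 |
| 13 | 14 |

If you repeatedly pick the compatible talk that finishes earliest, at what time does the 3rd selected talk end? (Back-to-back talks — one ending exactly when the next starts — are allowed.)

11

Order by finish time; keep every interval that doesn't clash with the previous kept one.
By end time: (6,7), (9,10), (10,11), (13,14), (16,17).
Pick (6,7); next start ≥ 7 → (9,10); next start ≥ 10 → (10,11); next start ≥ 11 → (13,14); next start ≥ 14 → (16,17).
Selected: (6,7) (9,10) (10,11) (13,14) (16,17)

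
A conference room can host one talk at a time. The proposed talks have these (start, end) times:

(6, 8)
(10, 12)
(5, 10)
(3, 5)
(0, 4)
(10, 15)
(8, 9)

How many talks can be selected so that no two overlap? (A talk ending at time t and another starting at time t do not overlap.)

4

Sort by end time and greedily take each interval whose start is ≥ the last chosen end.
Sorted by end: (0,4)  (3,5)  (6,8)  (8,9)  (5,10)  (10,12)  (10,15)
take (0,4); take (6,8); take (8,9); skip (5,10); take (10,12).
Selected 4 talks.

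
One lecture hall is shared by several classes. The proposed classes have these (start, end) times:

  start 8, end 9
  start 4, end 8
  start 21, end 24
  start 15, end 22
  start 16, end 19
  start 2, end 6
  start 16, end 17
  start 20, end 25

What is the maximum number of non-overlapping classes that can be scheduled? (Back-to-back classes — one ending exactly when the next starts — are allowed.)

Sorted by end: (2,6)  (4,8)  (8,9)  (16,17)  (16,19)  (15,22)  (21,24)  (20,25)
take (2,6); take (8,9); take (16,17); skip (16,19); take (21,24); skip (20,25).
Selected 4 classes.

4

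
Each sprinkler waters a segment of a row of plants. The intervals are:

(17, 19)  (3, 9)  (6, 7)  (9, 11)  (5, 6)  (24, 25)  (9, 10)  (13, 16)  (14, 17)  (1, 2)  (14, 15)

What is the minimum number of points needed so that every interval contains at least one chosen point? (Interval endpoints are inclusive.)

Sort by right endpoint; whenever an interval is uncovered, place a point at its right end.
Sorted: [1,2] [5,6] [6,7] [3,9] [9,10] [9,11] [14,15] [13,16] [14,17] [17,19] [24,25]
{[1,2]} hit by 2; {[5,6],[6,7],[3,9]} hit by 6; {[9,10],[9,11]} hit by 10; {[14,15],[13,16],[14,17]} hit by 15; {[17,19]} hit by 19; {[24,25]} hit by 25.
Points: 2, 6, 10, 15, 19, 25 (6 total).

6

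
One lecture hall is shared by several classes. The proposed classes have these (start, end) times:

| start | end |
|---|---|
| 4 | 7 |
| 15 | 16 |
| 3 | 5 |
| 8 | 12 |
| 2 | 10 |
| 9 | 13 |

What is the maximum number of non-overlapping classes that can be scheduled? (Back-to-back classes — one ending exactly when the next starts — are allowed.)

3

By end time: (3,5), (4,7), (2,10), (8,12), (9,13), (15,16).
Pick (3,5); next start ≥ 5 → (8,12); next start ≥ 12 → (15,16).
Selected 3 classes.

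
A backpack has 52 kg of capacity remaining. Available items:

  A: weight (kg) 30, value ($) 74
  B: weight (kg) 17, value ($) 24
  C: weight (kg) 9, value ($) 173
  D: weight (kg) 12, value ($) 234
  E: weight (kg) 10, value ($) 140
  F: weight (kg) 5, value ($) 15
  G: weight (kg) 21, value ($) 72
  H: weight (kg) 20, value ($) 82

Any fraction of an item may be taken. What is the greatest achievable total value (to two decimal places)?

632.43

Sort by value per unit weight and fill in that order.
Order: D (234/12=19.50) > C (173/9=19.22) > E (140/10=14.00) > H (82/20=4.10) > G (72/21=3.43) > F (15/5=3.00) > A (74/30=2.47) > B (24/17=1.41)
Fill: take D (12 @ 234) → take C (9 @ 173) → take E (10 @ 140) → take H (20 @ 82) → take 1/21 of G → 3.43; 52/52 used.
Total value = 632.43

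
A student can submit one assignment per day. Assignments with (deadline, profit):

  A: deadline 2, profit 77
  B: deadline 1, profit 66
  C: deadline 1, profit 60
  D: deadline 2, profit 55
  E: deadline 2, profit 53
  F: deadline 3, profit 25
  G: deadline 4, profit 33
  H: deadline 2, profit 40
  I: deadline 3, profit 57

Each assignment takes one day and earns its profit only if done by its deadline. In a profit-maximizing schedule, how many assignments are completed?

Sort by profit descending; place each in the latest free slot ≤ its deadline.
By profit: A(d2,77), B(d1,66), C(d1,60), I(d3,57), D(d2,55), E(d2,53), H(d2,40), G(d4,33), F(d3,25)
A→slot 2; B→slot 1; C skipped; I→slot 3; D skipped; E skipped; H skipped; G→slot 4; F skipped.
4 of 9 scheduled.

4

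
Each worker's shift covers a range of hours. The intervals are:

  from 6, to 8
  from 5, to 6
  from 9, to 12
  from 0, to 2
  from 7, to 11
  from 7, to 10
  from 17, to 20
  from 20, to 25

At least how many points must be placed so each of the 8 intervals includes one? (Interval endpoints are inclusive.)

4

Sorted: [0,2] [5,6] [6,8] [7,10] [7,11] [9,12] [17,20] [20,25]
{[0,2]} hit by 2; {[5,6],[6,8]} hit by 6; {[7,10],[7,11],[9,12]} hit by 10; {[17,20],[20,25]} hit by 20.
Points: 2, 6, 10, 20 (4 total).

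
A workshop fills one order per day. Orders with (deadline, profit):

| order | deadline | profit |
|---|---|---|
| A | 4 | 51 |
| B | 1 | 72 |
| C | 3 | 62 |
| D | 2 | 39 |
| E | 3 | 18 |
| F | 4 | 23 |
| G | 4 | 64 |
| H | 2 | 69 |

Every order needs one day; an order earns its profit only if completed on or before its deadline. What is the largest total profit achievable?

Take jobs in profit order; each goes to the latest open slot no later than its deadline.
By profit: B(d1,72), H(d2,69), G(d4,64), C(d3,62), A(d4,51), D(d2,39), F(d4,23), E(d3,18)
B→slot 1; H→slot 2; G→slot 4; C→slot 3; A skipped; D skipped; F skipped; E skipped.
Profit = 72 + 69 + 62 + 64 = 267

267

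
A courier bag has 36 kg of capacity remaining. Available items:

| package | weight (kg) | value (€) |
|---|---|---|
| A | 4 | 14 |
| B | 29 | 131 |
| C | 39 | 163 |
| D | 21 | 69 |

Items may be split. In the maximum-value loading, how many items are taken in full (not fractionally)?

1

Sort by value per unit weight and fill in that order.
Order: B (131/29=4.52) > C (163/39=4.18) > A (14/4=3.50) > D (69/21=3.29)
Fill: take B (29 @ 131) → take 7/39 of C → 29.26; 36/36 used.
1 item(s) taken whole; one partial (take 7/39 of C).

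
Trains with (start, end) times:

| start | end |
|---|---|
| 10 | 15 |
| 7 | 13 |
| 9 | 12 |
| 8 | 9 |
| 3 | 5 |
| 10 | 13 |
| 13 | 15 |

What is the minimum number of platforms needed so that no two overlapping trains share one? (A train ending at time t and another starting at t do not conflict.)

Events (time:±→running): 3:+→1 5:-→0 7:+→1 8:+→2 9:-→1 9:+→2 10:+→3 10:+→4 … peak 4.

4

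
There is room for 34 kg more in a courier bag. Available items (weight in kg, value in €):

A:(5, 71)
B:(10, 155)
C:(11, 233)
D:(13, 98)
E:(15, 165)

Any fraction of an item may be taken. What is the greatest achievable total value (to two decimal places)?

Greedy by value/weight ratio, highest first.
Ratios (sorted): C 21.18, B 15.50, A 14.20, E 11.00, D 7.54
take C (11 @ 233); take B (10 @ 155); take A (5 @ 71); take 8/15 of E → 88.00. Capacity used 34/34.
Total value = 547.00

547.00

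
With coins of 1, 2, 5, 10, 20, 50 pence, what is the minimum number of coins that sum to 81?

Use the largest denomination that fits, subtract, and repeat.
81 − 1×50→31 − 1×20→11 − 1×10→1 − 1×1→0
Total coins = 1 + 1 + 1 + 1 = 4

4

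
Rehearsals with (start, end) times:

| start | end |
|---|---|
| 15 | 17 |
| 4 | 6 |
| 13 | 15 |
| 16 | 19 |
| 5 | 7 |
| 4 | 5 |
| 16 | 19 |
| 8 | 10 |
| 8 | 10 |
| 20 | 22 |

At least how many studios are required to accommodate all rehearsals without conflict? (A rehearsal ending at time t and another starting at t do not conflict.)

3

The answer is the maximum number of intervals overlapping at any instant.
Events (time:±→running): 4:+→1 4:+→2 5:-→1 5:+→2 6:-→1 7:-→0 8:+→1 8:+→2 10:-→1 10:-→0 13:+→1 15:-→0 15:+→1 16:+→2 16:+→3 … peak 3.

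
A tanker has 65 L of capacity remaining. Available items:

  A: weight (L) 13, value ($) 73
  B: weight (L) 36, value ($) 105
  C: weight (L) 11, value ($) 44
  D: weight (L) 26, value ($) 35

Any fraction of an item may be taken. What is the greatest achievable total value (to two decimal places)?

228.73

Sort by value per unit weight and fill in that order.
Order: A (73/13=5.62) > C (44/11=4.00) > B (105/36=2.92) > D (35/26=1.35)
Fill: take A (13 @ 73) → take C (11 @ 44) → take B (36 @ 105) → take 5/26 of D → 6.73; 65/65 used.
Total value = 228.73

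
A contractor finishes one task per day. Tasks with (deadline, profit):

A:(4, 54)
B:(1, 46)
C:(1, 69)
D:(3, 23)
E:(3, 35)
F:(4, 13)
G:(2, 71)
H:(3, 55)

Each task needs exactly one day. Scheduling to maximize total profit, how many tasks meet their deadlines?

4

Take jobs in profit order; each goes to the latest open slot no later than its deadline.
Profit order: G=71 C=69 H=55 A=54 B=46 E=35 D=23 F=13
Assign: G→slot 2, C→slot 1, H→slot 3, A→slot 4, B skipped, E skipped, D skipped, F skipped.
Slots: [1:C] [2:G] [3:H] [4:A]
4 of 8 scheduled.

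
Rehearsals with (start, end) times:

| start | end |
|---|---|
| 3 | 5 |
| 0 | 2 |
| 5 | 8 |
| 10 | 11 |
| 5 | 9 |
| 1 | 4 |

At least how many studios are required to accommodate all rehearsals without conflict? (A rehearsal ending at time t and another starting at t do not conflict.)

Count concurrent intervals with a sweep; the peak is the room count.
Events (time:±→running): 0:+→1 1:+→2 … peak 2.

2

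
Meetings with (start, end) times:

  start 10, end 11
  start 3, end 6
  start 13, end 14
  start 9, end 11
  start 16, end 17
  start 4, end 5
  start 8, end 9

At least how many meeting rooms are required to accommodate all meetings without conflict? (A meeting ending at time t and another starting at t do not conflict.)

2

The answer is the maximum number of intervals overlapping at any instant.
Events (time:±→running): 3:+→1 4:+→2 … peak 2.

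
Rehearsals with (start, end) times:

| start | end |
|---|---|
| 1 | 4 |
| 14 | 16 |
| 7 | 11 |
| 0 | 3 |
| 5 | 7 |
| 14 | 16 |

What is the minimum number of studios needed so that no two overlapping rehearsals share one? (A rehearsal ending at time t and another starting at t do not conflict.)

Count concurrent intervals with a sweep; the peak is the room count.
Events (time:±→running): 0:+→1 1:+→2 … peak 2.

2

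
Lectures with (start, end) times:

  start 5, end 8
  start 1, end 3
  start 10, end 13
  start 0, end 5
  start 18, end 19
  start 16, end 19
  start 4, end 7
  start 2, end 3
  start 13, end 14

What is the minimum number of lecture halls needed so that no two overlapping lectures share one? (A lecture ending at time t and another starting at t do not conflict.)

3

The answer is the maximum number of intervals overlapping at any instant.
Events (time:±→running): 0:+→1 1:+→2 2:+→3 … peak 3.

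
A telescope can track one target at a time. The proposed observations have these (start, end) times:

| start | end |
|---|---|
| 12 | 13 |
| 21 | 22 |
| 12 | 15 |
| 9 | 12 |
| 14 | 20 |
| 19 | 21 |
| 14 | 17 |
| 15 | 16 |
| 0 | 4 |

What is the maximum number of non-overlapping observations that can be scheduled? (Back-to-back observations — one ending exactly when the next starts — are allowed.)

6

Sort by end time and greedily take each interval whose start is ≥ the last chosen end.
Sorted by end: (0,4)  (9,12)  (12,13)  (12,15)  (15,16)  (14,17)  (14,20)  (19,21)  (21,22)
take (0,4); take (9,12); take (12,13); take (15,16); skip (14,17); skip (14,20); take (19,21); take (21,22).
Selected 6 observations.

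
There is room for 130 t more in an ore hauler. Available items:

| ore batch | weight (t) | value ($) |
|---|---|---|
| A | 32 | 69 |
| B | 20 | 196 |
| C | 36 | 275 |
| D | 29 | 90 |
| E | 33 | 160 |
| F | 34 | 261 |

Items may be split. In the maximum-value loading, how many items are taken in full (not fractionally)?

Sort by value per unit weight and fill in that order.
Ratios (sorted): B 9.80, F 7.68, C 7.64, E 4.85, D 3.10, A 2.16
take B (20 @ 196); take F (34 @ 261); take C (36 @ 275); take E (33 @ 160); take 7/29 of D → 21.72. Capacity used 130/130.
4 item(s) taken whole; one partial (take 7/29 of D).

4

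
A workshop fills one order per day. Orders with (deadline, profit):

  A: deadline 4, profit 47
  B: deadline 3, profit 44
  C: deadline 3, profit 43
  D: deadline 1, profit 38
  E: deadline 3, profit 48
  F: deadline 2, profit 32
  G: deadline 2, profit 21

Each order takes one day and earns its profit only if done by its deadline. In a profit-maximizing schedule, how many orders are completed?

Sort by profit descending; place each in the latest free slot ≤ its deadline.
By profit: E(d3,48), A(d4,47), B(d3,44), C(d3,43), D(d1,38), F(d2,32), G(d2,21)
E→slot 3; A→slot 4; B→slot 2; C→slot 1; D skipped; F skipped; G skipped.
4 of 7 scheduled.

4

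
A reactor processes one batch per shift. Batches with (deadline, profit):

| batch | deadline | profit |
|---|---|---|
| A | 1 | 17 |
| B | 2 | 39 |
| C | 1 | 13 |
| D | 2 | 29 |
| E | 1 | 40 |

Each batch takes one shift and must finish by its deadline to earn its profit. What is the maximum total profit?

79

Sort by profit descending; place each in the latest free slot ≤ its deadline.
Profit order: E=40 B=39 D=29 A=17 C=13
Assign: E→slot 1, B→slot 2, D skipped, A skipped, C skipped.
Slots: [1:E] [2:B]
Profit = 40 + 39 = 79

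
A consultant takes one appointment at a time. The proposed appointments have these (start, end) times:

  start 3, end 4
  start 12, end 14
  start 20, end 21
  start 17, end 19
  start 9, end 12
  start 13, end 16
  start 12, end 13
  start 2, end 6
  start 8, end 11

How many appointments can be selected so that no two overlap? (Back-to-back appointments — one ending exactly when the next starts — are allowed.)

6

By end time: (3,4), (2,6), (8,11), (9,12), (12,13), (12,14), (13,16), (17,19), (20,21).
Pick (3,4); next start ≥ 4 → (8,11); next start ≥ 11 → (12,13); next start ≥ 13 → (13,16); next start ≥ 16 → (17,19); next start ≥ 19 → (20,21).
Selected 6 appointments.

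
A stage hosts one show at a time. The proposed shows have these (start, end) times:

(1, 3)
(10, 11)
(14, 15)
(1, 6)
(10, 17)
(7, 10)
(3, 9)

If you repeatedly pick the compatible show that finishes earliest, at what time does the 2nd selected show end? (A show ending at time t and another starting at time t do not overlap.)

Greedy by earliest finish: after sorting by end time, pick each interval compatible with the last pick.
Sorted by end: (1,3)  (1,6)  (3,9)  (7,10)  (10,11)  (14,15)  (10,17)
take (1,3); skip (1,6); take (3,9); take (10,11); take (14,15); skip (10,17).
Selected: (1,3) (3,9) (10,11) (14,15)

9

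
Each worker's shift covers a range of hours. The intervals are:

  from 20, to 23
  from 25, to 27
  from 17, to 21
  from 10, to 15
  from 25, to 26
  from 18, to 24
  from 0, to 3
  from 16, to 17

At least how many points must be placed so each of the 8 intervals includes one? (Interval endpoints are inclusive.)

Sort by right endpoint; whenever an interval is uncovered, place a point at its right end.
Sorted: [0,3] [10,15] [16,17] [17,21] [20,23] [18,24] [25,26] [25,27]
{[0,3]} hit by 3; {[10,15]} hit by 15; {[16,17],[17,21]} hit by 17; {[20,23],[18,24]} hit by 23; {[25,26],[25,27]} hit by 26.
Points: 3, 15, 17, 23, 26 (5 total).

5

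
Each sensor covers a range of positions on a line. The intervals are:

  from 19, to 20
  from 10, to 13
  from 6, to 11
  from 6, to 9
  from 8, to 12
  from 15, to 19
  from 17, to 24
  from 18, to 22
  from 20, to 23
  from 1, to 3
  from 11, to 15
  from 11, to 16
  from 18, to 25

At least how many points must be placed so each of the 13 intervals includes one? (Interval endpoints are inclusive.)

Process intervals by earliest right end; each time one isn't hit yet, stab at its right endpoint.
Sorted: [1,3] [6,9] [6,11] [8,12] [10,13] [11,15] [11,16] [15,19] [19,20] [18,22] [20,23] [17,24] [18,25]
{[1,3]} hit by 3; {[6,9],[6,11],[8,12]} hit by 9; {[10,13],[11,15],[11,16]} hit by 13; {[15,19],[19,20],[18,22]} hit by 19; {[20,23],[17,24],[18,25]} hit by 23.
Points: 3, 9, 13, 19, 23 (5 total).

5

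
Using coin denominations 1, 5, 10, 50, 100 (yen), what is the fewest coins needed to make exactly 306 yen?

306 = 3×100 + 1×5 + 1×1
Total coins = 3 + 1 + 1 = 5

5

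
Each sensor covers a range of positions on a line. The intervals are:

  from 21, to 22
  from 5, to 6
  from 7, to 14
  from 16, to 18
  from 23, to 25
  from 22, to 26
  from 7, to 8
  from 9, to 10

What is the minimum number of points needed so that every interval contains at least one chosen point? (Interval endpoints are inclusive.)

Sorted: [5,6] [7,8] [9,10] [7,14] [16,18] [21,22] [23,25] [22,26]
{[5,6]} hit by 6; {[7,8]} hit by 8; {[9,10],[7,14]} hit by 10; {[16,18]} hit by 18; {[21,22]} hit by 22; {[23,25],[22,26]} hit by 25.
Points: 6, 8, 10, 18, 22, 25 (6 total).

6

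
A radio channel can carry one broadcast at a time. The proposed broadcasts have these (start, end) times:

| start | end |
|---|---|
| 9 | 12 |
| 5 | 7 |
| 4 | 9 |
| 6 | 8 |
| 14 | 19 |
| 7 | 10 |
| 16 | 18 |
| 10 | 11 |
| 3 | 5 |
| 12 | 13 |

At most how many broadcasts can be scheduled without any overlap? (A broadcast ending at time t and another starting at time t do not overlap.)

6

Sort by end time and greedily take each interval whose start is ≥ the last chosen end.
By end time: (3,5), (5,7), (6,8), (4,9), (7,10), (10,11), (9,12), (12,13), (16,18), (14,19).
Pick (3,5); next start ≥ 5 → (5,7); next start ≥ 7 → (7,10); next start ≥ 10 → (10,11); next start ≥ 11 → (12,13); next start ≥ 13 → (16,18).
Selected 6 broadcasts.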